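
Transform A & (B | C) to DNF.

A & (B | C)
⇔ (A & B) | (A & C)   [distribute & over |]

(A & B) | (A & C)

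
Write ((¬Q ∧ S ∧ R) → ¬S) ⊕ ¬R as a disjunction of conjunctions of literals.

(Q ∧ R) ∨ (¬S ∧ R)

((¬Q ∧ S ∧ R) → ¬S) ⊕ ¬R
≡ (((¬Q ∧ S ∧ R) → ¬S) ∧ ¬¬R) ∨ (¬((¬Q ∧ S ∧ R) → ¬S) ∧ ¬R)   [expand ⊕]
≡ ((¬(¬Q ∧ S ∧ R) ∨ ¬S) ∧ ¬¬R) ∨ (¬((¬Q ∧ S ∧ R) → ¬S) ∧ ¬R)   [eliminate →]
≡ ((¬(¬Q ∧ S ∧ R) ∨ ¬S) ∧ ¬¬R) ∨ (¬(¬(¬Q ∧ S ∧ R) ∨ ¬S) ∧ ¬R)   [eliminate →]
≡ ((¬¬Q ∨ ¬S ∨ ¬R ∨ ¬S) ∧ ¬¬R) ∨ (¬(¬(¬Q ∧ S ∧ R) ∨ ¬S) ∧ ¬R)   [De Morgan]
≡ ((Q ∨ ¬S ∨ ¬R ∨ ¬S) ∧ ¬¬R) ∨ (¬(¬(¬Q ∧ S ∧ R) ∨ ¬S) ∧ ¬R)   [double negation]
≡ ((Q ∨ ¬S ∨ ¬R ∨ ¬S) ∧ R) ∨ (¬(¬(¬Q ∧ S ∧ R) ∨ ¬S) ∧ ¬R)   [double negation]
≡ ((Q ∨ ¬S ∨ ¬R ∨ ¬S) ∧ R) ∨ (¬¬(¬Q ∧ S ∧ R) ∧ ¬¬S ∧ ¬R)   [De Morgan]
≡ ((Q ∨ ¬S ∨ ¬R ∨ ¬S) ∧ R) ∨ (¬Q ∧ S ∧ R ∧ ¬¬S ∧ ¬R)   [double negation]
≡ ((Q ∨ ¬S ∨ ¬R ∨ ¬S) ∧ R) ∨ (¬Q ∧ S ∧ R ∧ S ∧ ¬R)   [double negation]
≡ (Q ∧ R) ∨ (¬S ∧ R) ∨ (¬R ∧ R) ∨ (¬S ∧ R) ∨ (¬Q ∧ S ∧ R ∧ S ∧ ¬R)   [distribute ∧ over ∨]
≡ (Q ∧ R) ∨ (¬S ∧ R)   [simplify]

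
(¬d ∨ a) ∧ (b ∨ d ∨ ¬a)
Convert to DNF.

(¬d ∨ a) ∧ (b ∨ d ∨ ¬a)
≡ (¬d ∧ b) ∨ (¬d ∧ d) ∨ (¬d ∧ ¬a) ∨ (a ∧ b) ∨ (a ∧ d) ∨ (a ∧ ¬a)   (distribute ∧ over ∨)
≡ (¬d ∧ b) ∨ (¬d ∧ ¬a) ∨ (a ∧ b) ∨ (a ∧ d)   (simplify)

(¬d ∧ b) ∨ (¬d ∧ ¬a) ∨ (a ∧ b) ∨ (a ∧ d)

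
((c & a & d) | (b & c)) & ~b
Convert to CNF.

((c & a & d) | (b & c)) & ~b
≡ (c | b) & (c | c) & (a | b) & (a | c) & (d | b) & (d | c) & ~b   [distribute | over &]
≡ c & (a | b) & (d | b) & ~b   [simplify]

c & (a | b) & (d | b) & ~b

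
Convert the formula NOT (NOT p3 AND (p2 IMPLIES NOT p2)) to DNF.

NOT (NOT p3 AND (p2 IMPLIES NOT p2))
= NOT (NOT p3 AND (NOT p2 OR NOT p2))
= NOT NOT p3 OR NOT (NOT p2 OR NOT p2)
= p3 OR NOT (NOT p2 OR NOT p2)
= p3 OR (NOT NOT p2 AND NOT NOT p2)
= p3 OR (p2 AND NOT NOT p2)
= p3 OR (p2 AND p2)
= p3 OR p2

p3 OR p2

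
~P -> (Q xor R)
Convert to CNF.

~P -> (Q xor R)
= ~~P | (Q xor R)   [eliminate ->]
= ~~P | ((Q | R) & ~(Q & R))   [expand xor]
= P | ((Q | R) & ~(Q & R))   [double negation]
= P | ((Q | R) & (~Q | ~R))   [De Morgan]
= (P | Q | R) & (P | ~Q | ~R)   [distribute | over &]

(P | Q | R) & (P | ~Q | ~R)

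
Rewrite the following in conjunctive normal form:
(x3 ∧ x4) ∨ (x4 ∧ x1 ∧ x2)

(x3 ∨ x1) ∧ (x3 ∨ x2) ∧ x4

(x3 ∧ x4) ∨ (x4 ∧ x1 ∧ x2)
≡ (x3 ∨ x4) ∧ (x3 ∨ x1) ∧ (x3 ∨ x2) ∧ (x4 ∨ x4) ∧ (x4 ∨ x1) ∧ (x4 ∨ x2)
≡ (x3 ∨ x1) ∧ (x3 ∨ x2) ∧ x4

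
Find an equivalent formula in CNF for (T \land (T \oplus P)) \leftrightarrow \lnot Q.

(T \land (T \oplus P)) \leftrightarrow \lnot Q
≡ ((T \land (T \oplus P)) \to \lnot Q) \land (\lnot Q \to (T \land (T \oplus P)))   (eliminate \leftrightarrow)
≡ (\lnot (T \land (T \oplus P)) \lor \lnot Q) \land (\lnot Q \to (T \land (T \oplus P)))   (eliminate \to)
≡ (\lnot (T \land (T \lor P) \land \lnot (T \land P)) \lor \lnot Q) \land (\lnot Q \to (T \land (T \oplus P)))   (expand \oplus)
≡ (\lnot (T \land (T \lor P) \land \lnot (T \land P)) \lor \lnot Q) \land (\lnot \lnot Q \lor (T \land (T \oplus P)))   (eliminate \to)
≡ (\lnot (T \land (T \lor P) \land \lnot (T \land P)) \lor \lnot Q) \land (\lnot \lnot Q \lor (T \land (T \lor P) \land \lnot (T \land P)))   (expand \oplus)
≡ (\lnot T \lor \lnot (T \lor P) \lor \lnot \lnot (T \land P) \lor \lnot Q) \land (\lnot \lnot Q \lor (T \land (T \lor P) \land \lnot (T \land P)))   (De Morgan)
≡ (\lnot T \lor (\lnot T \land \lnot P) \lor \lnot \lnot (T \land P) \lor \lnot Q) \land (\lnot \lnot Q \lor (T \land (T \lor P) \land \lnot (T \land P)))   (De Morgan)
≡ (\lnot T \lor (\lnot T \land \lnot P) \lor (T \land P) \lor \lnot Q) \land (\lnot \lnot Q \lor (T \land (T \lor P) \land \lnot (T \land P)))   (double negation)
≡ (\lnot T \lor (\lnot T \land \lnot P) \lor (T \land P) \lor \lnot Q) \land (Q \lor (T \land (T \lor P) \land \lnot (T \land P)))   (double negation)
≡ (\lnot T \lor (\lnot T \land \lnot P) \lor (T \land P) \lor \lnot Q) \land (Q \lor (T \land (T \lor P) \land (\lnot T \lor \lnot P)))   (De Morgan)
≡ (\lnot T \lor \lnot T \lor T \lor \lnot Q) \land (\lnot T \lor \lnot T \lor P \lor \lnot Q) \land (\lnot T \lor \lnot P \lor T \lor \lnot Q) \land (\lnot T \lor \lnot P \lor P \lor \lnot Q) \land (Q \lor T) \land (Q \lor T \lor P) \land (Q \lor \lnot T \lor \lnot P)   (distribute \lor over \land)
≡ (\lnot T \lor P \lor \lnot Q) \land (Q \lor T) \land (Q \lor \lnot T \lor \lnot P)   (simplify)

(\lnot T \lor P \lor \lnot Q) \land (Q \lor T) \land (Q \lor \lnot T \lor \lnot P)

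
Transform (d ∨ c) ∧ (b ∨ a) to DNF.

(d ∧ b) ∨ (d ∧ a) ∨ (c ∧ b) ∨ (c ∧ a)

(d ∨ c) ∧ (b ∨ a)
≡ (d ∧ b) ∨ (d ∧ a) ∨ (c ∧ b) ∨ (c ∧ a)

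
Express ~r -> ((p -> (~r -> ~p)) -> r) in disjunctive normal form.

r | (p & ~r)

~r -> ((p -> (~r -> ~p)) -> r)
≡ ~~r | ((p -> (~r -> ~p)) -> r)   [eliminate ->]
≡ ~~r | ~(p -> (~r -> ~p)) | r   [eliminate ->]
≡ ~~r | ~(~p | (~r -> ~p)) | r   [eliminate ->]
≡ ~~r | ~(~p | ~~r | ~p) | r   [eliminate ->]
≡ r | ~(~p | ~~r | ~p) | r   [double negation]
≡ r | (~~p & ~~~r & ~~p) | r   [De Morgan]
≡ r | (p & ~~~r & ~~p) | r   [double negation]
≡ r | (p & ~r & ~~p) | r   [double negation]
≡ r | (p & ~r & p) | r   [double negation]
≡ r | (p & ~r)   [simplify]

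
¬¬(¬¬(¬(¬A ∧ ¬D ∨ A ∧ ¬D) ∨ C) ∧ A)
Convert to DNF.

A ∧ D ∨ C ∧ A

¬¬(¬¬(¬(¬A ∧ ¬D ∨ A ∧ ¬D) ∨ C) ∧ A)
⇔ ¬¬(¬(¬A ∧ ¬D ∨ A ∧ ¬D) ∨ C) ∧ A   [double negation]
⇔ (¬(¬A ∧ ¬D ∨ A ∧ ¬D) ∨ C) ∧ A   [double negation]
⇔ (¬(¬A ∧ ¬D) ∧ ¬(A ∧ ¬D) ∨ C) ∧ A   [De Morgan]
⇔ ((¬¬A ∨ ¬¬D) ∧ ¬(A ∧ ¬D) ∨ C) ∧ A   [De Morgan]
⇔ ((A ∨ ¬¬D) ∧ ¬(A ∧ ¬D) ∨ C) ∧ A   [double negation]
⇔ ((A ∨ D) ∧ ¬(A ∧ ¬D) ∨ C) ∧ A   [double negation]
⇔ ((A ∨ D) ∧ (¬A ∨ ¬¬D) ∨ C) ∧ A   [De Morgan]
⇔ ((A ∨ D) ∧ (¬A ∨ D) ∨ C) ∧ A   [double negation]
⇔ A ∧ ¬A ∧ A ∨ A ∧ D ∧ A ∨ D ∧ ¬A ∧ A ∨ D ∧ D ∧ A ∨ C ∧ A   [distribute ∧ over ∨]
⇔ A ∧ D ∨ C ∧ A   [simplify]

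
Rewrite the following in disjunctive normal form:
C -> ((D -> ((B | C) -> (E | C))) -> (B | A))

~C | B | A

C -> ((D -> ((B | C) -> (E | C))) -> (B | A))
≡ ~C | ((D -> ((B | C) -> (E | C))) -> (B | A))   [eliminate ->]
≡ ~C | ~(D -> ((B | C) -> (E | C))) | B | A   [eliminate ->]
≡ ~C | ~(~D | ((B | C) -> (E | C))) | B | A   [eliminate ->]
≡ ~C | ~(~D | ~(B | C) | E | C) | B | A   [eliminate ->]
≡ ~C | (~~D & ~~(B | C) & ~E & ~C) | B | A   [De Morgan]
≡ ~C | (D & ~~(B | C) & ~E & ~C) | B | A   [double negation]
≡ ~C | (D & (B | C) & ~E & ~C) | B | A   [double negation]
≡ ~C | (D & B & ~E & ~C) | (D & C & ~E & ~C) | B | A   [distribute & over |]
≡ ~C | B | A   [simplify]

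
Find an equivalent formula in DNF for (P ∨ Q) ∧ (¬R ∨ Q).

(P ∧ ¬R) ∨ Q

(P ∨ Q) ∧ (¬R ∨ Q)
≡ (P ∧ ¬R) ∨ (P ∧ Q) ∨ (Q ∧ ¬R) ∨ (Q ∧ Q)   (distribute ∧ over ∨)
≡ (P ∧ ¬R) ∨ Q   (simplify)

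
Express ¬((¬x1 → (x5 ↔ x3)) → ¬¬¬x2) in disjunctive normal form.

(x1 ∧ x2) ∨ (¬x5 ∧ ¬x3 ∧ x2) ∨ (x3 ∧ x5 ∧ x2)

¬((¬x1 → (x5 ↔ x3)) → ¬¬¬x2)
⇔ ¬(¬(¬x1 → (x5 ↔ x3)) ∨ ¬¬¬x2)   [eliminate →]
⇔ ¬(¬(¬¬x1 ∨ (x5 ↔ x3)) ∨ ¬¬¬x2)   [eliminate →]
⇔ ¬(¬(¬¬x1 ∨ ((x5 → x3) ∧ (x3 → x5))) ∨ ¬¬¬x2)   [eliminate ↔]
⇔ ¬(¬(¬¬x1 ∨ ((¬x5 ∨ x3) ∧ (x3 → x5))) ∨ ¬¬¬x2)   [eliminate →]
⇔ ¬(¬(¬¬x1 ∨ ((¬x5 ∨ x3) ∧ (¬x3 ∨ x5))) ∨ ¬¬¬x2)   [eliminate →]
⇔ ¬¬(¬¬x1 ∨ ((¬x5 ∨ x3) ∧ (¬x3 ∨ x5))) ∧ ¬¬¬¬x2   [De Morgan]
⇔ (¬¬x1 ∨ ((¬x5 ∨ x3) ∧ (¬x3 ∨ x5))) ∧ ¬¬¬¬x2   [double negation]
⇔ (x1 ∨ ((¬x5 ∨ x3) ∧ (¬x3 ∨ x5))) ∧ ¬¬¬¬x2   [double negation]
⇔ (x1 ∨ ((¬x5 ∨ x3) ∧ (¬x3 ∨ x5))) ∧ ¬¬x2   [double negation]
⇔ (x1 ∨ ((¬x5 ∨ x3) ∧ (¬x3 ∨ x5))) ∧ x2   [double negation]
⇔ (x1 ∧ x2) ∨ (¬x5 ∧ ¬x3 ∧ x2) ∨ (¬x5 ∧ x5 ∧ x2) ∨ (x3 ∧ ¬x3 ∧ x2) ∨ (x3 ∧ x5 ∧ x2)   [distribute ∧ over ∨]
⇔ (x1 ∧ x2) ∨ (¬x5 ∧ ¬x3 ∧ x2) ∨ (x3 ∧ x5 ∧ x2)   [simplify]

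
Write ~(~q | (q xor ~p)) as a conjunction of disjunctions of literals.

q & (~q | ~p)

~(~q | (q xor ~p))
≡ ~(~q | ((q | ~p) & ~(q & ~p)))   [expand xor]
≡ ~~q & ~((q | ~p) & ~(q & ~p))   [De Morgan]
≡ q & ~((q | ~p) & ~(q & ~p))   [double negation]
≡ q & (~(q | ~p) | ~~(q & ~p))   [De Morgan]
≡ q & ((~q & ~~p) | ~~(q & ~p))   [De Morgan]
≡ q & ((~q & p) | ~~(q & ~p))   [double negation]
≡ q & ((~q & p) | (q & ~p))   [double negation]
≡ q & (~q | q) & (~q | ~p) & (p | q) & (p | ~p)   [distribute | over &]
≡ q & (~q | ~p)   [simplify]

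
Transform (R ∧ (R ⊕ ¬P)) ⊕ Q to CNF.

(R ∨ Q) ∧ (¬R ∨ P ∨ Q) ∧ (¬R ∨ ¬P ∨ ¬Q)

(R ∧ (R ⊕ ¬P)) ⊕ Q
⇔ ((R ∧ (R ⊕ ¬P)) ∨ Q) ∧ ¬(R ∧ (R ⊕ ¬P) ∧ Q)   (expand ⊕)
⇔ ((R ∧ (R ∨ ¬P) ∧ ¬(R ∧ ¬P)) ∨ Q) ∧ ¬(R ∧ (R ⊕ ¬P) ∧ Q)   (expand ⊕)
⇔ ((R ∧ (R ∨ ¬P) ∧ ¬(R ∧ ¬P)) ∨ Q) ∧ ¬(R ∧ (R ∨ ¬P) ∧ ¬(R ∧ ¬P) ∧ Q)   (expand ⊕)
⇔ ((R ∧ (R ∨ ¬P) ∧ (¬R ∨ ¬¬P)) ∨ Q) ∧ ¬(R ∧ (R ∨ ¬P) ∧ ¬(R ∧ ¬P) ∧ Q)   (De Morgan)
⇔ ((R ∧ (R ∨ ¬P) ∧ (¬R ∨ P)) ∨ Q) ∧ ¬(R ∧ (R ∨ ¬P) ∧ ¬(R ∧ ¬P) ∧ Q)   (double negation)
⇔ ((R ∧ (R ∨ ¬P) ∧ (¬R ∨ P)) ∨ Q) ∧ (¬R ∨ ¬(R ∨ ¬P) ∨ ¬¬(R ∧ ¬P) ∨ ¬Q)   (De Morgan)
⇔ ((R ∧ (R ∨ ¬P) ∧ (¬R ∨ P)) ∨ Q) ∧ (¬R ∨ (¬R ∧ ¬¬P) ∨ ¬¬(R ∧ ¬P) ∨ ¬Q)   (De Morgan)
⇔ ((R ∧ (R ∨ ¬P) ∧ (¬R ∨ P)) ∨ Q) ∧ (¬R ∨ (¬R ∧ P) ∨ ¬¬(R ∧ ¬P) ∨ ¬Q)   (double negation)
⇔ ((R ∧ (R ∨ ¬P) ∧ (¬R ∨ P)) ∨ Q) ∧ (¬R ∨ (¬R ∧ P) ∨ (R ∧ ¬P) ∨ ¬Q)   (double negation)
⇔ (R ∨ Q) ∧ (R ∨ ¬P ∨ Q) ∧ (¬R ∨ P ∨ Q) ∧ (¬R ∨ ¬R ∨ R ∨ ¬Q) ∧ (¬R ∨ ¬R ∨ ¬P ∨ ¬Q) ∧ (¬R ∨ P ∨ R ∨ ¬Q) ∧ (¬R ∨ P ∨ ¬P ∨ ¬Q)   (distribute ∨ over ∧)
⇔ (R ∨ Q) ∧ (¬R ∨ P ∨ Q) ∧ (¬R ∨ ¬P ∨ ¬Q)   (simplify)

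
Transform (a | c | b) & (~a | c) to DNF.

c | (b & ~a)

(a | c | b) & (~a | c)
≡ (a & ~a) | (a & c) | (c & ~a) | (c & c) | (b & ~a) | (b & c)   (distribute & over |)
≡ c | (b & ~a)   (simplify)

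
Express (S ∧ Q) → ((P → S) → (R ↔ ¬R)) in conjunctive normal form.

(S ∧ Q) → ((P → S) → (R ↔ ¬R))
= ¬(S ∧ Q) ∨ ((P → S) → (R ↔ ¬R))   — eliminate →
= ¬(S ∧ Q) ∨ ¬(P → S) ∨ (R ↔ ¬R)   — eliminate →
= ¬(S ∧ Q) ∨ ¬(¬P ∨ S) ∨ (R ↔ ¬R)   — eliminate →
= ¬(S ∧ Q) ∨ ¬(¬P ∨ S) ∨ ((R → ¬R) ∧ (¬R → R))   — eliminate ↔
= ¬(S ∧ Q) ∨ ¬(¬P ∨ S) ∨ ((¬R ∨ ¬R) ∧ (¬R → R))   — eliminate →
= ¬(S ∧ Q) ∨ ¬(¬P ∨ S) ∨ ((¬R ∨ ¬R) ∧ (¬¬R ∨ R))   — eliminate →
= ¬S ∨ ¬Q ∨ ¬(¬P ∨ S) ∨ ((¬R ∨ ¬R) ∧ (¬¬R ∨ R))   — De Morgan
= ¬S ∨ ¬Q ∨ (¬¬P ∧ ¬S) ∨ ((¬R ∨ ¬R) ∧ (¬¬R ∨ R))   — De Morgan
= ¬S ∨ ¬Q ∨ (P ∧ ¬S) ∨ ((¬R ∨ ¬R) ∧ (¬¬R ∨ R))   — double negation
= ¬S ∨ ¬Q ∨ (P ∧ ¬S) ∨ ((¬R ∨ ¬R) ∧ (R ∨ R))   — double negation
= (¬S ∨ ¬Q ∨ P ∨ ¬R ∨ ¬R) ∧ (¬S ∨ ¬Q ∨ P ∨ R ∨ R) ∧ (¬S ∨ ¬Q ∨ ¬S ∨ ¬R ∨ ¬R) ∧ (¬S ∨ ¬Q ∨ ¬S ∨ R ∨ R)   — distribute ∨ over ∧
= (¬S ∨ ¬Q ∨ ¬R) ∧ (¬S ∨ ¬Q ∨ R)   — simplify

(¬S ∨ ¬Q ∨ ¬R) ∧ (¬S ∨ ¬Q ∨ R)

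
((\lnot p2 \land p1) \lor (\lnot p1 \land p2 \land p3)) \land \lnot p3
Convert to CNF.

((\lnot p2 \land p1) \lor (\lnot p1 \land p2 \land p3)) \land \lnot p3
= (\lnot p2 \lor \lnot p1) \land (\lnot p2 \lor p2) \land (\lnot p2 \lor p3) \land (p1 \lor \lnot p1) \land (p1 \lor p2) \land (p1 \lor p3) \land \lnot p3   [distribute \lor over \land]
= (\lnot p2 \lor \lnot p1) \land (\lnot p2 \lor p3) \land (p1 \lor p2) \land (p1 \lor p3) \land \lnot p3   [simplify]

(\lnot p2 \lor \lnot p1) \land (\lnot p2 \lor p3) \land (p1 \lor p2) \land (p1 \lor p3) \land \lnot p3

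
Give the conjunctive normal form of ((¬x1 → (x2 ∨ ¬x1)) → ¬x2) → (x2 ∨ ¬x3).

x2 ∨ ¬x3

((¬x1 → (x2 ∨ ¬x1)) → ¬x2) → (x2 ∨ ¬x3)
⇔ ¬((¬x1 → (x2 ∨ ¬x1)) → ¬x2) ∨ x2 ∨ ¬x3   (eliminate →)
⇔ ¬(¬(¬x1 → (x2 ∨ ¬x1)) ∨ ¬x2) ∨ x2 ∨ ¬x3   (eliminate →)
⇔ ¬(¬(¬¬x1 ∨ x2 ∨ ¬x1) ∨ ¬x2) ∨ x2 ∨ ¬x3   (eliminate →)
⇔ (¬¬(¬¬x1 ∨ x2 ∨ ¬x1) ∧ ¬¬x2) ∨ x2 ∨ ¬x3   (De Morgan)
⇔ ((¬¬x1 ∨ x2 ∨ ¬x1) ∧ ¬¬x2) ∨ x2 ∨ ¬x3   (double negation)
⇔ ((x1 ∨ x2 ∨ ¬x1) ∧ ¬¬x2) ∨ x2 ∨ ¬x3   (double negation)
⇔ ((x1 ∨ x2 ∨ ¬x1) ∧ x2) ∨ x2 ∨ ¬x3   (double negation)
⇔ (x1 ∨ x2 ∨ ¬x1 ∨ x2 ∨ ¬x3) ∧ (x2 ∨ x2 ∨ ¬x3)   (distribute ∨ over ∧)
⇔ x2 ∨ ¬x3   (simplify)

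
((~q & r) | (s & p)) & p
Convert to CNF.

((~q & r) | (s & p)) & p
= (~q | s) & (~q | p) & (r | s) & (r | p) & p   (distribute | over &)
= (~q | s) & (r | s) & p   (simplify)

(~q | s) & (r | s) & p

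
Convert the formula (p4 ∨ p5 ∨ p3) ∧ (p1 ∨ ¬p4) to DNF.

(p4 ∨ p5 ∨ p3) ∧ (p1 ∨ ¬p4)
≡ (p4 ∧ p1) ∨ (p4 ∧ ¬p4) ∨ (p5 ∧ p1) ∨ (p5 ∧ ¬p4) ∨ (p3 ∧ p1) ∨ (p3 ∧ ¬p4)   (distribute ∧ over ∨)
≡ (p4 ∧ p1) ∨ (p5 ∧ p1) ∨ (p5 ∧ ¬p4) ∨ (p3 ∧ p1) ∨ (p3 ∧ ¬p4)   (simplify)

(p4 ∧ p1) ∨ (p5 ∧ p1) ∨ (p5 ∧ ¬p4) ∨ (p3 ∧ p1) ∨ (p3 ∧ ¬p4)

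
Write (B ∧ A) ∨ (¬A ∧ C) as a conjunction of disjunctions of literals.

(B ∧ A) ∨ (¬A ∧ C)
≡ (B ∨ ¬A) ∧ (B ∨ C) ∧ (A ∨ ¬A) ∧ (A ∨ C)   [distribute ∨ over ∧]
≡ (B ∨ ¬A) ∧ (B ∨ C) ∧ (A ∨ C)   [simplify]

(B ∨ ¬A) ∧ (B ∨ C) ∧ (A ∨ C)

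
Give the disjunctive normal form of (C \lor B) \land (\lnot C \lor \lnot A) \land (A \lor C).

(C \lor B) \land (\lnot C \lor \lnot A) \land (A \lor C)
= (C \land \lnot C \land A) \lor (C \land \lnot C \land C) \lor (C \land \lnot A \land A) \lor (C \land \lnot A \land C) \lor (B \land \lnot C \land A) \lor (B \land \lnot C \land C) \lor (B \land \lnot A \land A) \lor (B \land \lnot A \land C)   [distribute \land over \lor]
= (C \land \lnot A) \lor (B \land \lnot C \land A)   [simplify]

(C \land \lnot A) \lor (B \land \lnot C \land A)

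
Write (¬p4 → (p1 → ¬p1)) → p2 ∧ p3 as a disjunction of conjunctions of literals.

(¬p4 → (p1 → ¬p1)) → p2 ∧ p3
= ¬(¬p4 → (p1 → ¬p1)) ∨ p2 ∧ p3   — eliminate →
= ¬(¬¬p4 ∨ (p1 → ¬p1)) ∨ p2 ∧ p3   — eliminate →
= ¬(¬¬p4 ∨ ¬p1 ∨ ¬p1) ∨ p2 ∧ p3   — eliminate →
= ¬¬¬p4 ∧ ¬¬p1 ∧ ¬¬p1 ∨ p2 ∧ p3   — De Morgan
= ¬p4 ∧ ¬¬p1 ∧ ¬¬p1 ∨ p2 ∧ p3   — double negation
= ¬p4 ∧ p1 ∧ ¬¬p1 ∨ p2 ∧ p3   — double negation
= ¬p4 ∧ p1 ∧ p1 ∨ p2 ∧ p3   — double negation
= ¬p4 ∧ p1 ∨ p2 ∧ p3   — simplify

¬p4 ∧ p1 ∨ p2 ∧ p3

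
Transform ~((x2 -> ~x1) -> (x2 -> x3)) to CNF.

~((x2 -> ~x1) -> (x2 -> x3))
= ~(~(x2 -> ~x1) | (x2 -> x3))   [eliminate ->]
= ~(~(~x2 | ~x1) | (x2 -> x3))   [eliminate ->]
= ~(~(~x2 | ~x1) | ~x2 | x3)   [eliminate ->]
= ~~(~x2 | ~x1) & ~~x2 & ~x3   [De Morgan]
= (~x2 | ~x1) & ~~x2 & ~x3   [double negation]
= (~x2 | ~x1) & x2 & ~x3   [double negation]

(~x2 | ~x1) & x2 & ~x3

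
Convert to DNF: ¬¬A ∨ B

¬¬A ∨ B
≡ A ∨ B   [double negation]

A ∨ B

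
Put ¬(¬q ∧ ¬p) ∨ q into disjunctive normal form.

q ∨ p

¬(¬q ∧ ¬p) ∨ q
≡ ¬¬q ∨ ¬¬p ∨ q   [De Morgan]
≡ q ∨ ¬¬p ∨ q   [double negation]
≡ q ∨ p ∨ q   [double negation]
≡ q ∨ p   [simplify]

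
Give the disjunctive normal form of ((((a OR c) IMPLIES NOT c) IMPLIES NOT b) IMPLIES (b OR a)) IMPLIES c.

(NOT b AND NOT a) OR c

((((a OR c) IMPLIES NOT c) IMPLIES NOT b) IMPLIES (b OR a)) IMPLIES c
⇔ NOT ((((a OR c) IMPLIES NOT c) IMPLIES NOT b) IMPLIES (b OR a)) OR c   [eliminate IMPLIES]
⇔ NOT (NOT (((a OR c) IMPLIES NOT c) IMPLIES NOT b) OR b OR a) OR c   [eliminate IMPLIES]
⇔ NOT (NOT (NOT ((a OR c) IMPLIES NOT c) OR NOT b) OR b OR a) OR c   [eliminate IMPLIES]
⇔ NOT (NOT (NOT (NOT (a OR c) OR NOT c) OR NOT b) OR b OR a) OR c   [eliminate IMPLIES]
⇔ (NOT NOT (NOT (NOT (a OR c) OR NOT c) OR NOT b) AND NOT b AND NOT a) OR c   [De Morgan]
⇔ ((NOT (NOT (a OR c) OR NOT c) OR NOT b) AND NOT b AND NOT a) OR c   [double negation]
⇔ (((NOT NOT (a OR c) AND NOT NOT c) OR NOT b) AND NOT b AND NOT a) OR c   [De Morgan]
⇔ ((((a OR c) AND NOT NOT c) OR NOT b) AND NOT b AND NOT a) OR c   [double negation]
⇔ ((((a OR c) AND c) OR NOT b) AND NOT b AND NOT a) OR c   [double negation]
⇔ (a AND c AND NOT b AND NOT a) OR (c AND c AND NOT b AND NOT a) OR (NOT b AND NOT b AND NOT a) OR c   [distribute AND over OR]
⇔ (NOT b AND NOT a) OR c   [simplify]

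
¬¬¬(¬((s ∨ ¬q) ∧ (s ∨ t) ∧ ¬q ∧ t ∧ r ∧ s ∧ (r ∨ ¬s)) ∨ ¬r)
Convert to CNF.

¬q ∧ t ∧ r ∧ s

¬¬¬(¬((s ∨ ¬q) ∧ (s ∨ t) ∧ ¬q ∧ t ∧ r ∧ s ∧ (r ∨ ¬s)) ∨ ¬r)
= ¬(¬((s ∨ ¬q) ∧ (s ∨ t) ∧ ¬q ∧ t ∧ r ∧ s ∧ (r ∨ ¬s)) ∨ ¬r)   (double negation)
= ¬¬((s ∨ ¬q) ∧ (s ∨ t) ∧ ¬q ∧ t ∧ r ∧ s ∧ (r ∨ ¬s)) ∧ ¬¬r   (De Morgan)
= (s ∨ ¬q) ∧ (s ∨ t) ∧ ¬q ∧ t ∧ r ∧ s ∧ (r ∨ ¬s) ∧ ¬¬r   (double negation)
= (s ∨ ¬q) ∧ (s ∨ t) ∧ ¬q ∧ t ∧ r ∧ s ∧ (r ∨ ¬s) ∧ r   (double negation)
= ¬q ∧ t ∧ r ∧ s   (simplify)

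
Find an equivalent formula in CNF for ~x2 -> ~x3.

~x2 -> ~x3
≡ ~~x2 | ~x3   [eliminate ->]
≡ x2 | ~x3   [double negation]

x2 | ~x3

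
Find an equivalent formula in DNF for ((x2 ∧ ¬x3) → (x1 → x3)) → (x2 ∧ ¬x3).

((x2 ∧ ¬x3) → (x1 → x3)) → (x2 ∧ ¬x3)
≡ ¬((x2 ∧ ¬x3) → (x1 → x3)) ∨ (x2 ∧ ¬x3)   [eliminate →]
≡ ¬(¬(x2 ∧ ¬x3) ∨ (x1 → x3)) ∨ (x2 ∧ ¬x3)   [eliminate →]
≡ ¬(¬(x2 ∧ ¬x3) ∨ ¬x1 ∨ x3) ∨ (x2 ∧ ¬x3)   [eliminate →]
≡ (¬¬(x2 ∧ ¬x3) ∧ ¬¬x1 ∧ ¬x3) ∨ (x2 ∧ ¬x3)   [De Morgan]
≡ (x2 ∧ ¬x3 ∧ ¬¬x1 ∧ ¬x3) ∨ (x2 ∧ ¬x3)   [double negation]
≡ (x2 ∧ ¬x3 ∧ x1 ∧ ¬x3) ∨ (x2 ∧ ¬x3)   [double negation]
≡ x2 ∧ ¬x3   [simplify]

x2 ∧ ¬x3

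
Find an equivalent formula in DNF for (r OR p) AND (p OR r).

r OR p

(r OR p) AND (p OR r)
⇔ (r AND p) OR (r AND r) OR (p AND p) OR (p AND r)   [distribute AND over OR]
⇔ r OR p   [simplify]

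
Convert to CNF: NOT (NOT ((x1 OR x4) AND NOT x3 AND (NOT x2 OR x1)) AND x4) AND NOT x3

(NOT x2 OR x1 OR NOT x4) AND NOT x3

NOT (NOT ((x1 OR x4) AND NOT x3 AND (NOT x2 OR x1)) AND x4) AND NOT x3
⇔ (NOT NOT ((x1 OR x4) AND NOT x3 AND (NOT x2 OR x1)) OR NOT x4) AND NOT x3   [De Morgan]
⇔ (((x1 OR x4) AND NOT x3 AND (NOT x2 OR x1)) OR NOT x4) AND NOT x3   [double negation]
⇔ (x1 OR x4 OR NOT x4) AND (NOT x3 OR NOT x4) AND (NOT x2 OR x1 OR NOT x4) AND NOT x3   [distribute OR over AND]
⇔ (NOT x2 OR x1 OR NOT x4) AND NOT x3   [simplify]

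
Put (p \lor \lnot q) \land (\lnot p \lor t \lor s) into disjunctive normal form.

(p \lor \lnot q) \land (\lnot p \lor t \lor s)
≡ (p \land \lnot p) \lor (p \land t) \lor (p \land s) \lor (\lnot q \land \lnot p) \lor (\lnot q \land t) \lor (\lnot q \land s)   [distribute \land over \lor]
≡ (p \land t) \lor (p \land s) \lor (\lnot q \land \lnot p) \lor (\lnot q \land t) \lor (\lnot q \land s)   [simplify]

(p \land t) \lor (p \land s) \lor (\lnot q \land \lnot p) \lor (\lnot q \land t) \lor (\lnot q \land s)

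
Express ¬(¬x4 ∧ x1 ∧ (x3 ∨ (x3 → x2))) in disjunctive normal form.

¬(¬x4 ∧ x1 ∧ (x3 ∨ (x3 → x2)))
⇔ ¬(¬x4 ∧ x1 ∧ (x3 ∨ ¬x3 ∨ x2))
⇔ ¬¬x4 ∨ ¬x1 ∨ ¬(x3 ∨ ¬x3 ∨ x2)
⇔ x4 ∨ ¬x1 ∨ ¬(x3 ∨ ¬x3 ∨ x2)
⇔ x4 ∨ ¬x1 ∨ (¬x3 ∧ ¬¬x3 ∧ ¬x2)
⇔ x4 ∨ ¬x1 ∨ (¬x3 ∧ x3 ∧ ¬x2)
⇔ x4 ∨ ¬x1

x4 ∨ ¬x1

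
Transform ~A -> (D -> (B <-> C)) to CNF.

~A -> (D -> (B <-> C))
≡ ~~A | (D -> (B <-> C))   [eliminate ->]
≡ ~~A | ~D | (B <-> C)   [eliminate ->]
≡ ~~A | ~D | ((B -> C) & (C -> B))   [eliminate <->]
≡ ~~A | ~D | ((~B | C) & (C -> B))   [eliminate ->]
≡ ~~A | ~D | ((~B | C) & (~C | B))   [eliminate ->]
≡ A | ~D | ((~B | C) & (~C | B))   [double negation]
≡ (A | ~D | ~B | C) & (A | ~D | ~C | B)   [distribute | over &]

(A | ~D | ~B | C) & (A | ~D | ~C | B)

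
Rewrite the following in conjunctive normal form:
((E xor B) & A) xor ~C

(E | B | ~C) & (~E | ~B | ~C) & (A | ~C) & (~E | B | ~A | C) & (~B | E | ~A | C)

((E xor B) & A) xor ~C
= (((E xor B) & A) | ~C) & ~((E xor B) & A & ~C)   [expand xor]
= (((E | B) & ~(E & B) & A) | ~C) & ~((E xor B) & A & ~C)   [expand xor]
= (((E | B) & ~(E & B) & A) | ~C) & ~((E | B) & ~(E & B) & A & ~C)   [expand xor]
= (((E | B) & (~E | ~B) & A) | ~C) & ~((E | B) & ~(E & B) & A & ~C)   [De Morgan]
= (((E | B) & (~E | ~B) & A) | ~C) & (~(E | B) | ~~(E & B) | ~A | ~~C)   [De Morgan]
= (((E | B) & (~E | ~B) & A) | ~C) & ((~E & ~B) | ~~(E & B) | ~A | ~~C)   [De Morgan]
= (((E | B) & (~E | ~B) & A) | ~C) & ((~E & ~B) | (E & B) | ~A | ~~C)   [double negation]
= (((E | B) & (~E | ~B) & A) | ~C) & ((~E & ~B) | (E & B) | ~A | C)   [double negation]
= (E | B | ~C) & (~E | ~B | ~C) & (A | ~C) & (~E | E | ~A | C) & (~E | B | ~A | C) & (~B | E | ~A | C) & (~B | B | ~A | C)   [distribute | over &]
= (E | B | ~C) & (~E | ~B | ~C) & (A | ~C) & (~E | B | ~A | C) & (~B | E | ~A | C)   [simplify]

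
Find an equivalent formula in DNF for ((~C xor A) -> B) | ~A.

(A & ~C) | B | ~A

((~C xor A) -> B) | ~A
⇔ ~(~C xor A) | B | ~A   (eliminate ->)
⇔ ~((~C & ~A) | (~~C & A)) | B | ~A   (expand xor)
⇔ (~(~C & ~A) & ~(~~C & A)) | B | ~A   (De Morgan)
⇔ ((~~C | ~~A) & ~(~~C & A)) | B | ~A   (De Morgan)
⇔ ((C | ~~A) & ~(~~C & A)) | B | ~A   (double negation)
⇔ ((C | A) & ~(~~C & A)) | B | ~A   (double negation)
⇔ ((C | A) & (~~~C | ~A)) | B | ~A   (De Morgan)
⇔ ((C | A) & (~C | ~A)) | B | ~A   (double negation)
⇔ (C & ~C) | (C & ~A) | (A & ~C) | (A & ~A) | B | ~A   (distribute & over |)
⇔ (A & ~C) | B | ~A   (simplify)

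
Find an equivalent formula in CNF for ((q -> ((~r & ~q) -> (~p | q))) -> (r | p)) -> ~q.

(~r | ~q) & (~p | ~q)

((q -> ((~r & ~q) -> (~p | q))) -> (r | p)) -> ~q
≡ ~((q -> ((~r & ~q) -> (~p | q))) -> (r | p)) | ~q   — eliminate ->
≡ ~(~(q -> ((~r & ~q) -> (~p | q))) | r | p) | ~q   — eliminate ->
≡ ~(~(~q | ((~r & ~q) -> (~p | q))) | r | p) | ~q   — eliminate ->
≡ ~(~(~q | ~(~r & ~q) | ~p | q) | r | p) | ~q   — eliminate ->
≡ (~~(~q | ~(~r & ~q) | ~p | q) & ~r & ~p) | ~q   — De Morgan
≡ ((~q | ~(~r & ~q) | ~p | q) & ~r & ~p) | ~q   — double negation
≡ ((~q | ~~r | ~~q | ~p | q) & ~r & ~p) | ~q   — De Morgan
≡ ((~q | r | ~~q | ~p | q) & ~r & ~p) | ~q   — double negation
≡ ((~q | r | q | ~p | q) & ~r & ~p) | ~q   — double negation
≡ (~q | r | q | ~p | q | ~q) & (~r | ~q) & (~p | ~q)   — distribute | over &
≡ (~r | ~q) & (~p | ~q)   — simplify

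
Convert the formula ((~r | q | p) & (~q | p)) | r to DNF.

(~r & ~q) | p | r

((~r | q | p) & (~q | p)) | r
= (~r & ~q) | (~r & p) | (q & ~q) | (q & p) | (p & ~q) | (p & p) | r   [distribute & over |]
= (~r & ~q) | p | r   [simplify]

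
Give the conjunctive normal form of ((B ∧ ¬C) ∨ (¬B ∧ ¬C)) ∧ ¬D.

((B ∧ ¬C) ∨ (¬B ∧ ¬C)) ∧ ¬D
≡ (B ∨ ¬B) ∧ (B ∨ ¬C) ∧ (¬C ∨ ¬B) ∧ (¬C ∨ ¬C) ∧ ¬D   (distribute ∨ over ∧)
≡ ¬C ∧ ¬D   (simplify)

¬C ∧ ¬D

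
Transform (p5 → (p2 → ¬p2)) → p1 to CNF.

(p5 ∨ p1) ∧ (p2 ∨ p1)

(p5 → (p2 → ¬p2)) → p1
≡ ¬(p5 → (p2 → ¬p2)) ∨ p1   — eliminate →
≡ ¬(¬p5 ∨ (p2 → ¬p2)) ∨ p1   — eliminate →
≡ ¬(¬p5 ∨ ¬p2 ∨ ¬p2) ∨ p1   — eliminate →
≡ (¬¬p5 ∧ ¬¬p2 ∧ ¬¬p2) ∨ p1   — De Morgan
≡ (p5 ∧ ¬¬p2 ∧ ¬¬p2) ∨ p1   — double negation
≡ (p5 ∧ p2 ∧ ¬¬p2) ∨ p1   — double negation
≡ (p5 ∧ p2 ∧ p2) ∨ p1   — double negation
≡ (p5 ∨ p1) ∧ (p2 ∨ p1) ∧ (p2 ∨ p1)   — distribute ∨ over ∧
≡ (p5 ∨ p1) ∧ (p2 ∨ p1)   — simplify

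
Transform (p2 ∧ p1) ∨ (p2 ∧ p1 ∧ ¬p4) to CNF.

p2 ∧ p1

(p2 ∧ p1) ∨ (p2 ∧ p1 ∧ ¬p4)
= (p2 ∨ p2) ∧ (p2 ∨ p1) ∧ (p2 ∨ ¬p4) ∧ (p1 ∨ p2) ∧ (p1 ∨ p1) ∧ (p1 ∨ ¬p4)
= p2 ∧ p1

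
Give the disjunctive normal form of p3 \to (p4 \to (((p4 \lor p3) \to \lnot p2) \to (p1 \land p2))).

p3 \to (p4 \to (((p4 \lor p3) \to \lnot p2) \to (p1 \land p2)))
≡ \lnot p3 \lor (p4 \to (((p4 \lor p3) \to \lnot p2) \to (p1 \land p2)))   [eliminate \to]
≡ \lnot p3 \lor \lnot p4 \lor (((p4 \lor p3) \to \lnot p2) \to (p1 \land p2))   [eliminate \to]
≡ \lnot p3 \lor \lnot p4 \lor \lnot ((p4 \lor p3) \to \lnot p2) \lor (p1 \land p2)   [eliminate \to]
≡ \lnot p3 \lor \lnot p4 \lor \lnot (\lnot (p4 \lor p3) \lor \lnot p2) \lor (p1 \land p2)   [eliminate \to]
≡ \lnot p3 \lor \lnot p4 \lor (\lnot \lnot (p4 \lor p3) \land \lnot \lnot p2) \lor (p1 \land p2)   [De Morgan]
≡ \lnot p3 \lor \lnot p4 \lor ((p4 \lor p3) \land \lnot \lnot p2) \lor (p1 \land p2)   [double negation]
≡ \lnot p3 \lor \lnot p4 \lor ((p4 \lor p3) \land p2) \lor (p1 \land p2)   [double negation]
≡ \lnot p3 \lor \lnot p4 \lor (p4 \land p2) \lor (p3 \land p2) \lor (p1 \land p2)   [distribute \land over \lor]

\lnot p3 \lor \lnot p4 \lor (p4 \land p2) \lor (p3 \land p2) \lor (p1 \land p2)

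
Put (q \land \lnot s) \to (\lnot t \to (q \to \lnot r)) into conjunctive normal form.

\lnot q \lor s \lor t \lor \lnot r

(q \land \lnot s) \to (\lnot t \to (q \to \lnot r))
≡ \lnot (q \land \lnot s) \lor (\lnot t \to (q \to \lnot r))   (eliminate \to)
≡ \lnot (q \land \lnot s) \lor \lnot \lnot t \lor (q \to \lnot r)   (eliminate \to)
≡ \lnot (q \land \lnot s) \lor \lnot \lnot t \lor \lnot q \lor \lnot r   (eliminate \to)
≡ \lnot q \lor \lnot \lnot s \lor \lnot \lnot t \lor \lnot q \lor \lnot r   (De Morgan)
≡ \lnot q \lor s \lor \lnot \lnot t \lor \lnot q \lor \lnot r   (double negation)
≡ \lnot q \lor s \lor t \lor \lnot q \lor \lnot r   (double negation)
≡ \lnot q \lor s \lor t \lor \lnot r   (simplify)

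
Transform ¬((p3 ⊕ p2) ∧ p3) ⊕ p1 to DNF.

¬((p3 ⊕ p2) ∧ p3) ⊕ p1
≡ (¬((p3 ⊕ p2) ∧ p3) ∧ ¬p1) ∨ (¬¬((p3 ⊕ p2) ∧ p3) ∧ p1)   — expand ⊕
≡ (¬(((p3 ∧ ¬p2) ∨ (¬p3 ∧ p2)) ∧ p3) ∧ ¬p1) ∨ (¬¬((p3 ⊕ p2) ∧ p3) ∧ p1)   — expand ⊕
≡ (¬(((p3 ∧ ¬p2) ∨ (¬p3 ∧ p2)) ∧ p3) ∧ ¬p1) ∨ (¬¬(((p3 ∧ ¬p2) ∨ (¬p3 ∧ p2)) ∧ p3) ∧ p1)   — expand ⊕
≡ ((¬((p3 ∧ ¬p2) ∨ (¬p3 ∧ p2)) ∨ ¬p3) ∧ ¬p1) ∨ (¬¬(((p3 ∧ ¬p2) ∨ (¬p3 ∧ p2)) ∧ p3) ∧ p1)   — De Morgan
≡ (((¬(p3 ∧ ¬p2) ∧ ¬(¬p3 ∧ p2)) ∨ ¬p3) ∧ ¬p1) ∨ (¬¬(((p3 ∧ ¬p2) ∨ (¬p3 ∧ p2)) ∧ p3) ∧ p1)   — De Morgan
≡ ((((¬p3 ∨ ¬¬p2) ∧ ¬(¬p3 ∧ p2)) ∨ ¬p3) ∧ ¬p1) ∨ (¬¬(((p3 ∧ ¬p2) ∨ (¬p3 ∧ p2)) ∧ p3) ∧ p1)   — De Morgan
≡ ((((¬p3 ∨ p2) ∧ ¬(¬p3 ∧ p2)) ∨ ¬p3) ∧ ¬p1) ∨ (¬¬(((p3 ∧ ¬p2) ∨ (¬p3 ∧ p2)) ∧ p3) ∧ p1)   — double negation
≡ ((((¬p3 ∨ p2) ∧ (¬¬p3 ∨ ¬p2)) ∨ ¬p3) ∧ ¬p1) ∨ (¬¬(((p3 ∧ ¬p2) ∨ (¬p3 ∧ p2)) ∧ p3) ∧ p1)   — De Morgan
≡ ((((¬p3 ∨ p2) ∧ (p3 ∨ ¬p2)) ∨ ¬p3) ∧ ¬p1) ∨ (¬¬(((p3 ∧ ¬p2) ∨ (¬p3 ∧ p2)) ∧ p3) ∧ p1)   — double negation
≡ ((((¬p3 ∨ p2) ∧ (p3 ∨ ¬p2)) ∨ ¬p3) ∧ ¬p1) ∨ (((p3 ∧ ¬p2) ∨ (¬p3 ∧ p2)) ∧ p3 ∧ p1)   — double negation
≡ (¬p3 ∧ p3 ∧ ¬p1) ∨ (¬p3 ∧ ¬p2 ∧ ¬p1) ∨ (p2 ∧ p3 ∧ ¬p1) ∨ (p2 ∧ ¬p2 ∧ ¬p1) ∨ (¬p3 ∧ ¬p1) ∨ (p3 ∧ ¬p2 ∧ p3 ∧ p1) ∨ (¬p3 ∧ p2 ∧ p3 ∧ p1)   — distribute ∧ over ∨
≡ (p2 ∧ p3 ∧ ¬p1) ∨ (¬p3 ∧ ¬p1) ∨ (p3 ∧ ¬p2 ∧ p1)   — simplify

(p2 ∧ p3 ∧ ¬p1) ∨ (¬p3 ∧ ¬p1) ∨ (p3 ∧ ¬p2 ∧ p1)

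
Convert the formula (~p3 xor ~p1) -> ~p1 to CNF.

p3 | ~p1

(~p3 xor ~p1) -> ~p1
≡ ~(~p3 xor ~p1) | ~p1   — eliminate ->
≡ ~((~p3 | ~p1) & ~(~p3 & ~p1)) | ~p1   — expand xor
≡ ~(~p3 | ~p1) | ~~(~p3 & ~p1) | ~p1   — De Morgan
≡ (~~p3 & ~~p1) | ~~(~p3 & ~p1) | ~p1   — De Morgan
≡ (p3 & ~~p1) | ~~(~p3 & ~p1) | ~p1   — double negation
≡ (p3 & p1) | ~~(~p3 & ~p1) | ~p1   — double negation
≡ (p3 & p1) | (~p3 & ~p1) | ~p1   — double negation
≡ (p3 | ~p3 | ~p1) & (p3 | ~p1 | ~p1) & (p1 | ~p3 | ~p1) & (p1 | ~p1 | ~p1)   — distribute | over &
≡ p3 | ~p1   — simplify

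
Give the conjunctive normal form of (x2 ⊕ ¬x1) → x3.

(x2 ⊕ ¬x1) → x3
≡ ¬(x2 ⊕ ¬x1) ∨ x3   — eliminate →
≡ ¬((x2 ∨ ¬x1) ∧ ¬(x2 ∧ ¬x1)) ∨ x3   — expand ⊕
≡ ¬(x2 ∨ ¬x1) ∨ ¬¬(x2 ∧ ¬x1) ∨ x3   — De Morgan
≡ (¬x2 ∧ ¬¬x1) ∨ ¬¬(x2 ∧ ¬x1) ∨ x3   — De Morgan
≡ (¬x2 ∧ x1) ∨ ¬¬(x2 ∧ ¬x1) ∨ x3   — double negation
≡ (¬x2 ∧ x1) ∨ (x2 ∧ ¬x1) ∨ x3   — double negation
≡ (¬x2 ∨ x2 ∨ x3) ∧ (¬x2 ∨ ¬x1 ∨ x3) ∧ (x1 ∨ x2 ∨ x3) ∧ (x1 ∨ ¬x1 ∨ x3)   — distribute ∨ over ∧
≡ (¬x2 ∨ ¬x1 ∨ x3) ∧ (x1 ∨ x2 ∨ x3)   — simplify

(¬x2 ∨ ¬x1 ∨ x3) ∧ (x1 ∨ x2 ∨ x3)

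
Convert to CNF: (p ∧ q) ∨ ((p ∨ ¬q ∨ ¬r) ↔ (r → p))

p ∨ q ∨ ¬r

(p ∧ q) ∨ ((p ∨ ¬q ∨ ¬r) ↔ (r → p))
≡ (p ∧ q) ∨ (((p ∨ ¬q ∨ ¬r) → (r → p)) ∧ ((r → p) → (p ∨ ¬q ∨ ¬r)))   (eliminate ↔)
≡ (p ∧ q) ∨ ((¬(p ∨ ¬q ∨ ¬r) ∨ (r → p)) ∧ ((r → p) → (p ∨ ¬q ∨ ¬r)))   (eliminate →)
≡ (p ∧ q) ∨ ((¬(p ∨ ¬q ∨ ¬r) ∨ ¬r ∨ p) ∧ ((r → p) → (p ∨ ¬q ∨ ¬r)))   (eliminate →)
≡ (p ∧ q) ∨ ((¬(p ∨ ¬q ∨ ¬r) ∨ ¬r ∨ p) ∧ (¬(r → p) ∨ p ∨ ¬q ∨ ¬r))   (eliminate →)
≡ (p ∧ q) ∨ ((¬(p ∨ ¬q ∨ ¬r) ∨ ¬r ∨ p) ∧ (¬(¬r ∨ p) ∨ p ∨ ¬q ∨ ¬r))   (eliminate →)
≡ (p ∧ q) ∨ (((¬p ∧ ¬¬q ∧ ¬¬r) ∨ ¬r ∨ p) ∧ (¬(¬r ∨ p) ∨ p ∨ ¬q ∨ ¬r))   (De Morgan)
≡ (p ∧ q) ∨ (((¬p ∧ q ∧ ¬¬r) ∨ ¬r ∨ p) ∧ (¬(¬r ∨ p) ∨ p ∨ ¬q ∨ ¬r))   (double negation)
≡ (p ∧ q) ∨ (((¬p ∧ q ∧ r) ∨ ¬r ∨ p) ∧ (¬(¬r ∨ p) ∨ p ∨ ¬q ∨ ¬r))   (double negation)
≡ (p ∧ q) ∨ (((¬p ∧ q ∧ r) ∨ ¬r ∨ p) ∧ ((¬¬r ∧ ¬p) ∨ p ∨ ¬q ∨ ¬r))   (De Morgan)
≡ (p ∧ q) ∨ (((¬p ∧ q ∧ r) ∨ ¬r ∨ p) ∧ ((r ∧ ¬p) ∨ p ∨ ¬q ∨ ¬r))   (double negation)
≡ (p ∨ ¬p ∨ ¬r ∨ p) ∧ (p ∨ q ∨ ¬r ∨ p) ∧ (p ∨ r ∨ ¬r ∨ p) ∧ (p ∨ r ∨ p ∨ ¬q ∨ ¬r) ∧ (p ∨ ¬p ∨ p ∨ ¬q ∨ ¬r) ∧ (q ∨ ¬p ∨ ¬r ∨ p) ∧ (q ∨ q ∨ ¬r ∨ p) ∧ (q ∨ r ∨ ¬r ∨ p) ∧ (q ∨ r ∨ p ∨ ¬q ∨ ¬r) ∧ (q ∨ ¬p ∨ p ∨ ¬q ∨ ¬r)   (distribute ∨ over ∧)
≡ p ∨ q ∨ ¬r   (simplify)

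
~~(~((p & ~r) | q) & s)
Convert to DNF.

(~p & ~q & s) | (r & ~q & s)

~~(~((p & ~r) | q) & s)
≡ ~((p & ~r) | q) & s   [double negation]
≡ ~(p & ~r) & ~q & s   [De Morgan]
≡ (~p | ~~r) & ~q & s   [De Morgan]
≡ (~p | r) & ~q & s   [double negation]
≡ (~p & ~q & s) | (r & ~q & s)   [distribute & over |]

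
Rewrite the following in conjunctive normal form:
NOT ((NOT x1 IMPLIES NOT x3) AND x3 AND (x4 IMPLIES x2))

(NOT x1 OR NOT x3 OR x4) AND (NOT x1 OR NOT x3 OR NOT x2)

NOT ((NOT x1 IMPLIES NOT x3) AND x3 AND (x4 IMPLIES x2))
= NOT ((NOT NOT x1 OR NOT x3) AND x3 AND (x4 IMPLIES x2))   [eliminate IMPLIES]
= NOT ((NOT NOT x1 OR NOT x3) AND x3 AND (NOT x4 OR x2))   [eliminate IMPLIES]
= NOT (NOT NOT x1 OR NOT x3) OR NOT x3 OR NOT (NOT x4 OR x2)   [De Morgan]
= (NOT NOT NOT x1 AND NOT NOT x3) OR NOT x3 OR NOT (NOT x4 OR x2)   [De Morgan]
= (NOT x1 AND NOT NOT x3) OR NOT x3 OR NOT (NOT x4 OR x2)   [double negation]
= (NOT x1 AND x3) OR NOT x3 OR NOT (NOT x4 OR x2)   [double negation]
= (NOT x1 AND x3) OR NOT x3 OR (NOT NOT x4 AND NOT x2)   [De Morgan]
= (NOT x1 AND x3) OR NOT x3 OR (x4 AND NOT x2)   [double negation]
= (NOT x1 OR NOT x3 OR x4) AND (NOT x1 OR NOT x3 OR NOT x2) AND (x3 OR NOT x3 OR x4) AND (x3 OR NOT x3 OR NOT x2)   [distribute OR over AND]
= (NOT x1 OR NOT x3 OR x4) AND (NOT x1 OR NOT x3 OR NOT x2)   [simplify]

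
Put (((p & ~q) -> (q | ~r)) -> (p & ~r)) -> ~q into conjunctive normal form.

~p | r | ~q

(((p & ~q) -> (q | ~r)) -> (p & ~r)) -> ~q
= ~(((p & ~q) -> (q | ~r)) -> (p & ~r)) | ~q   [eliminate ->]
= ~(~((p & ~q) -> (q | ~r)) | (p & ~r)) | ~q   [eliminate ->]
= ~(~(~(p & ~q) | q | ~r) | (p & ~r)) | ~q   [eliminate ->]
= (~~(~(p & ~q) | q | ~r) & ~(p & ~r)) | ~q   [De Morgan]
= ((~(p & ~q) | q | ~r) & ~(p & ~r)) | ~q   [double negation]
= ((~p | ~~q | q | ~r) & ~(p & ~r)) | ~q   [De Morgan]
= ((~p | q | q | ~r) & ~(p & ~r)) | ~q   [double negation]
= ((~p | q | q | ~r) & (~p | ~~r)) | ~q   [De Morgan]
= ((~p | q | q | ~r) & (~p | r)) | ~q   [double negation]
= (~p | q | q | ~r | ~q) & (~p | r | ~q)   [distribute | over &]
= ~p | r | ~q   [simplify]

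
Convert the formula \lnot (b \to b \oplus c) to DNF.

\lnot (b \to b \oplus c)
= \lnot (\lnot b \lor (b \oplus c))   [eliminate \to]
= \lnot (\lnot b \lor b \land \lnot c \lor \lnot b \land c)   [expand \oplus]
= \lnot \lnot b \land \lnot (b \land \lnot c) \land \lnot (\lnot b \land c)   [De Morgan]
= b \land \lnot (b \land \lnot c) \land \lnot (\lnot b \land c)   [double negation]
= b \land (\lnot b \lor \lnot \lnot c) \land \lnot (\lnot b \land c)   [De Morgan]
= b \land (\lnot b \lor c) \land \lnot (\lnot b \land c)   [double negation]
= b \land (\lnot b \lor c) \land (\lnot \lnot b \lor \lnot c)   [De Morgan]
= b \land (\lnot b \lor c) \land (b \lor \lnot c)   [double negation]
= b \land \lnot b \land b \lor b \land \lnot b \land \lnot c \lor b \land c \land b \lor b \land c \land \lnot c   [distribute \land over \lor]
= b \land c   [simplify]

b \land c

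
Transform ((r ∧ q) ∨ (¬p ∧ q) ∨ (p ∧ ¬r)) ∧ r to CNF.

(q ∨ p) ∧ (q ∨ ¬r) ∧ r

((r ∧ q) ∨ (¬p ∧ q) ∨ (p ∧ ¬r)) ∧ r
≡ (r ∨ ¬p ∨ p) ∧ (r ∨ ¬p ∨ ¬r) ∧ (r ∨ q ∨ p) ∧ (r ∨ q ∨ ¬r) ∧ (q ∨ ¬p ∨ p) ∧ (q ∨ ¬p ∨ ¬r) ∧ (q ∨ q ∨ p) ∧ (q ∨ q ∨ ¬r) ∧ r   — distribute ∨ over ∧
≡ (q ∨ p) ∧ (q ∨ ¬r) ∧ r   — simplify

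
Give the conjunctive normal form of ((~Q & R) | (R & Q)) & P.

((~Q & R) | (R & Q)) & P
≡ (~Q | R) & (~Q | Q) & (R | R) & (R | Q) & P   [distribute | over &]
≡ R & P   [simplify]

R & P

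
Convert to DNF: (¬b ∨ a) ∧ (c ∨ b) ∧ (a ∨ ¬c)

(¬b ∨ a) ∧ (c ∨ b) ∧ (a ∨ ¬c)
≡ (¬b ∧ c ∧ a) ∨ (¬b ∧ c ∧ ¬c) ∨ (¬b ∧ b ∧ a) ∨ (¬b ∧ b ∧ ¬c) ∨ (a ∧ c ∧ a) ∨ (a ∧ c ∧ ¬c) ∨ (a ∧ b ∧ a) ∨ (a ∧ b ∧ ¬c)   [distribute ∧ over ∨]
≡ (a ∧ c) ∨ (a ∧ b)   [simplify]

(a ∧ c) ∨ (a ∧ b)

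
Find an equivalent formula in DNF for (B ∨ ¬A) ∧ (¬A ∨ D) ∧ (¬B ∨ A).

(B ∨ ¬A) ∧ (¬A ∨ D) ∧ (¬B ∨ A)
= (B ∧ ¬A ∧ ¬B) ∨ (B ∧ ¬A ∧ A) ∨ (B ∧ D ∧ ¬B) ∨ (B ∧ D ∧ A) ∨ (¬A ∧ ¬A ∧ ¬B) ∨ (¬A ∧ ¬A ∧ A) ∨ (¬A ∧ D ∧ ¬B) ∨ (¬A ∧ D ∧ A)
= (B ∧ D ∧ A) ∨ (¬A ∧ ¬B)

(B ∧ D ∧ A) ∨ (¬A ∧ ¬B)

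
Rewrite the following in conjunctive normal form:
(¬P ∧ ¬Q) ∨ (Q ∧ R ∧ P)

(¬P ∧ ¬Q) ∨ (Q ∧ R ∧ P)
≡ (¬P ∨ Q) ∧ (¬P ∨ R) ∧ (¬P ∨ P) ∧ (¬Q ∨ Q) ∧ (¬Q ∨ R) ∧ (¬Q ∨ P)   [distribute ∨ over ∧]
≡ (¬P ∨ Q) ∧ (¬P ∨ R) ∧ (¬Q ∨ R) ∧ (¬Q ∨ P)   [simplify]

(¬P ∨ Q) ∧ (¬P ∨ R) ∧ (¬Q ∨ R) ∧ (¬Q ∨ P)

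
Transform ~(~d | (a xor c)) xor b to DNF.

~(~d | (a xor c)) xor b
= (~(~d | (a xor c)) & ~b) | (~~(~d | (a xor c)) & b)   — expand xor
= (~(~d | (a & ~c) | (~a & c)) & ~b) | (~~(~d | (a xor c)) & b)   — expand xor
= (~(~d | (a & ~c) | (~a & c)) & ~b) | (~~(~d | (a & ~c) | (~a & c)) & b)   — expand xor
= (~~d & ~(a & ~c) & ~(~a & c) & ~b) | (~~(~d | (a & ~c) | (~a & c)) & b)   — De Morgan
= (d & ~(a & ~c) & ~(~a & c) & ~b) | (~~(~d | (a & ~c) | (~a & c)) & b)   — double negation
= (d & (~a | ~~c) & ~(~a & c) & ~b) | (~~(~d | (a & ~c) | (~a & c)) & b)   — De Morgan
= (d & (~a | c) & ~(~a & c) & ~b) | (~~(~d | (a & ~c) | (~a & c)) & b)   — double negation
= (d & (~a | c) & (~~a | ~c) & ~b) | (~~(~d | (a & ~c) | (~a & c)) & b)   — De Morgan
= (d & (~a | c) & (a | ~c) & ~b) | (~~(~d | (a & ~c) | (~a & c)) & b)   — double negation
= (d & (~a | c) & (a | ~c) & ~b) | ((~d | (a & ~c) | (~a & c)) & b)   — double negation
= (d & ~a & a & ~b) | (d & ~a & ~c & ~b) | (d & c & a & ~b) | (d & c & ~c & ~b) | (~d & b) | (a & ~c & b) | (~a & c & b)   — distribute & over |
= (d & ~a & ~c & ~b) | (d & c & a & ~b) | (~d & b) | (a & ~c & b) | (~a & c & b)   — simplify

(d & ~a & ~c & ~b) | (d & c & a & ~b) | (~d & b) | (a & ~c & b) | (~a & c & b)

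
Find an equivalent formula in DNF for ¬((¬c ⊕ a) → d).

(¬c ∧ ¬a ∧ ¬d) ∨ (c ∧ a ∧ ¬d)

¬((¬c ⊕ a) → d)
≡ ¬(¬(¬c ⊕ a) ∨ d)   [eliminate →]
≡ ¬(¬((¬c ∧ ¬a) ∨ (¬¬c ∧ a)) ∨ d)   [expand ⊕]
≡ ¬¬((¬c ∧ ¬a) ∨ (¬¬c ∧ a)) ∧ ¬d   [De Morgan]
≡ ((¬c ∧ ¬a) ∨ (¬¬c ∧ a)) ∧ ¬d   [double negation]
≡ ((¬c ∧ ¬a) ∨ (c ∧ a)) ∧ ¬d   [double negation]
≡ (¬c ∧ ¬a ∧ ¬d) ∨ (c ∧ a ∧ ¬d)   [distribute ∧ over ∨]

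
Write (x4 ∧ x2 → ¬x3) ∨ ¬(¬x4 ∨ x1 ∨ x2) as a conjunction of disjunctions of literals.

¬x4 ∨ ¬x2 ∨ ¬x3

(x4 ∧ x2 → ¬x3) ∨ ¬(¬x4 ∨ x1 ∨ x2)
⇔ ¬(x4 ∧ x2) ∨ ¬x3 ∨ ¬(¬x4 ∨ x1 ∨ x2)   (eliminate →)
⇔ ¬x4 ∨ ¬x2 ∨ ¬x3 ∨ ¬(¬x4 ∨ x1 ∨ x2)   (De Morgan)
⇔ ¬x4 ∨ ¬x2 ∨ ¬x3 ∨ ¬¬x4 ∧ ¬x1 ∧ ¬x2   (De Morgan)
⇔ ¬x4 ∨ ¬x2 ∨ ¬x3 ∨ x4 ∧ ¬x1 ∧ ¬x2   (double negation)
⇔ (¬x4 ∨ ¬x2 ∨ ¬x3 ∨ x4) ∧ (¬x4 ∨ ¬x2 ∨ ¬x3 ∨ ¬x1) ∧ (¬x4 ∨ ¬x2 ∨ ¬x3 ∨ ¬x2)   (distribute ∨ over ∧)
⇔ ¬x4 ∨ ¬x2 ∨ ¬x3   (simplify)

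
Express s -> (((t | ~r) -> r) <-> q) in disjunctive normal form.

~s | (~r & ~q) | (q & r)

s -> (((t | ~r) -> r) <-> q)
= ~s | (((t | ~r) -> r) <-> q)   [eliminate ->]
= ~s | ((((t | ~r) -> r) -> q) & (q -> ((t | ~r) -> r)))   [eliminate <->]
= ~s | ((~((t | ~r) -> r) | q) & (q -> ((t | ~r) -> r)))   [eliminate ->]
= ~s | ((~(~(t | ~r) | r) | q) & (q -> ((t | ~r) -> r)))   [eliminate ->]
= ~s | ((~(~(t | ~r) | r) | q) & (~q | ((t | ~r) -> r)))   [eliminate ->]
= ~s | ((~(~(t | ~r) | r) | q) & (~q | ~(t | ~r) | r))   [eliminate ->]
= ~s | (((~~(t | ~r) & ~r) | q) & (~q | ~(t | ~r) | r))   [De Morgan]
= ~s | ((((t | ~r) & ~r) | q) & (~q | ~(t | ~r) | r))   [double negation]
= ~s | ((((t | ~r) & ~r) | q) & (~q | (~t & ~~r) | r))   [De Morgan]
= ~s | ((((t | ~r) & ~r) | q) & (~q | (~t & r) | r))   [double negation]
= ~s | (t & ~r & ~q) | (t & ~r & ~t & r) | (t & ~r & r) | (~r & ~r & ~q) | (~r & ~r & ~t & r) | (~r & ~r & r) | (q & ~q) | (q & ~t & r) | (q & r)   [distribute & over |]
= ~s | (~r & ~q) | (q & r)   [simplify]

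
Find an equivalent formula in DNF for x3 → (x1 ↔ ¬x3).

x3 → (x1 ↔ ¬x3)
≡ ¬x3 ∨ (x1 ↔ ¬x3)   (eliminate →)
≡ ¬x3 ∨ ((x1 → ¬x3) ∧ (¬x3 → x1))   (eliminate ↔)
≡ ¬x3 ∨ ((¬x1 ∨ ¬x3) ∧ (¬x3 → x1))   (eliminate →)
≡ ¬x3 ∨ ((¬x1 ∨ ¬x3) ∧ (¬¬x3 ∨ x1))   (eliminate →)
≡ ¬x3 ∨ ((¬x1 ∨ ¬x3) ∧ (x3 ∨ x1))   (double negation)
≡ ¬x3 ∨ (¬x1 ∧ x3) ∨ (¬x1 ∧ x1) ∨ (¬x3 ∧ x3) ∨ (¬x3 ∧ x1)   (distribute ∧ over ∨)
≡ ¬x3 ∨ (¬x1 ∧ x3)   (simplify)

¬x3 ∨ (¬x1 ∧ x3)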